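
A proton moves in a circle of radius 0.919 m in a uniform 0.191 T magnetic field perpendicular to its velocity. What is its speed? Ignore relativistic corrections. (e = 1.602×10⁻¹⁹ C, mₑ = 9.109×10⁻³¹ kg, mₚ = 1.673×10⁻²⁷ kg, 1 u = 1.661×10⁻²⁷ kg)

v ≈ 1.68×10⁷ m/s

From |q|vB = mv²/r, v = |q|Br/m.
v = (1.602×10⁻¹⁹)(0.191)(0.919)/1.673×10⁻²⁷ ≈ 1.68×10⁷ m/s.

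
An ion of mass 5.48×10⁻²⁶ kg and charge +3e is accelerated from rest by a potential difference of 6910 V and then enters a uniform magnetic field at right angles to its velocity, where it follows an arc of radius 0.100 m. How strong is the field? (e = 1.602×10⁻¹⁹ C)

v = √(2|q|V/m) = √(2·4.806×10⁻¹⁹·6910/5.48×10⁻²⁶) ≈ 3.481×10⁵ m/s.
B = mv/(|q|r) = (5.48×10⁻²⁶)(3.481×10⁵)/((4.806×10⁻¹⁹)(0.100)) ≈ 0.397 T.

B ≈ 0.397 T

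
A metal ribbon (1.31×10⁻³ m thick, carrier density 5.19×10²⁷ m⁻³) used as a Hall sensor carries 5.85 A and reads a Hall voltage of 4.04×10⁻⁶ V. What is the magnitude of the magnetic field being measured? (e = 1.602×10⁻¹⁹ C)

From V_H = IB/(n e t), B = V_H n e t / I.
B = (4.04×10⁻⁶)(5.19×10²⁷)(1.602×10⁻¹⁹)(1.31×10⁻³)/5.85 ≈ 0.752 T.

B ≈ 0.752 T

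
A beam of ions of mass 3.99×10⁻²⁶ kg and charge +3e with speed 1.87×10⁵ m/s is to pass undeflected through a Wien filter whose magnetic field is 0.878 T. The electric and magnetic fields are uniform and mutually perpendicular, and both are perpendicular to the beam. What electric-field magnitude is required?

For straight-line motion qE = qvB, so E = vB.
E = 1.87×10⁵ × 0.878 = 1.64×10⁵ V/m.

E = 1.64×10⁵ V/m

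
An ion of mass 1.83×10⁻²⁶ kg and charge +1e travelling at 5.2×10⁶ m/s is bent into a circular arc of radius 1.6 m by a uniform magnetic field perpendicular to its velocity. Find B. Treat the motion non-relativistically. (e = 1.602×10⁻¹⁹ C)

From |q|vB = mv²/r, B = mv/(|q|r).
B = (1.83×10⁻²⁶)(5.2×10⁶)/((1.602×10⁻¹⁹)(1.6)) ≈ 0.37 T.

B ≈ 0.37 T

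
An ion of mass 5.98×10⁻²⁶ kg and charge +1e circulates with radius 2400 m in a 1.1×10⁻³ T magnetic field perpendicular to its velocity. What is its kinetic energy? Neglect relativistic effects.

KE ≈ 9.3×10⁶ eV

v = |q|Br/m, then KE = ½mv² = (qBr)²/(2m).
v = (1.602×10⁻¹⁹)(1.1×10⁻³)(2400)/5.98×10⁻²⁶ ≈ 7.072×10⁶ m/s.
KE = ½(5.98×10⁻²⁶)(7.072×10⁶)² ≈ 1.5×10⁻¹² J = 9.3×10⁶ eV.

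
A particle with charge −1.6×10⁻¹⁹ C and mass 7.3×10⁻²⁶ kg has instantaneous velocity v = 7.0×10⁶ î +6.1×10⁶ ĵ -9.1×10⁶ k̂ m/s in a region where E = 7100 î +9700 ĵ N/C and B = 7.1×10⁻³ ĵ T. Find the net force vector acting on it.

v×B = (6.46×10⁴, 0, 4.97×10⁴) N/C.
E + v×B = (7.17×10⁴, 9700, 4.97×10⁴) N/C.
F = q(E + v×B) = (−1.6×10⁻¹⁹ C)·(7.17×10⁴, 9700, 4.97×10⁴) = (-1.15×10⁻¹⁴, -1.55×10⁻¹⁵, -7.95×10⁻¹⁵) N.

F ≈ (-1.15×10⁻¹⁴, -1.55×10⁻¹⁵, -7.95×10⁻¹⁵) N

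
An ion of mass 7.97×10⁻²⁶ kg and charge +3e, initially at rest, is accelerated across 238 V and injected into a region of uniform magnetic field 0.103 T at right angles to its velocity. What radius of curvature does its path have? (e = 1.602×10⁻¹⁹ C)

r ≈ 0.0863 m

Acceleration: |q|V = ½mv² ⇒ v = √(2|q|V/m) = √(2·4.806×10⁻¹⁹·238/7.97×10⁻²⁶) ≈ 5.358×10⁴ m/s.
In the field: r = mv/(|q|B) = (7.97×10⁻²⁶)(5.358×10⁴)/((4.806×10⁻¹⁹)(0.103)) ≈ 0.0863 m.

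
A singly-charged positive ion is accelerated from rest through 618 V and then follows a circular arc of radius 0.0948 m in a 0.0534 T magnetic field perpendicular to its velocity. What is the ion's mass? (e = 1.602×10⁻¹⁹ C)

m ≈ 3.32×10⁻²⁷ kg

Combine |q|V = ½mv² and r = mv/(|q|B): eliminate v to get m = qB²r²/(2V).
m = (1.602×10⁻¹⁹)(0.0534)²(0.0948)²/(2·618) ≈ 3.32×10⁻²⁷ kg.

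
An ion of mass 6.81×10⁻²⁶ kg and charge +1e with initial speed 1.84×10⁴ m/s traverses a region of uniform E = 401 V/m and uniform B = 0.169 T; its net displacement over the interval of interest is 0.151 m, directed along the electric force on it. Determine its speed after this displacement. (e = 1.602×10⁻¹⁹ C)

v_f ≈ 2.50×10⁴ m/s

B does no work; ΔKE = |q|E d.
½mv_f² = ½mv₀² + |q|Ed = ½(6.81×10⁻²⁶)(1.84×10⁴)² + (1.602×10⁻¹⁹)(401)(0.151) ≈ 1.153×10⁻¹⁷ J + 9.700×10⁻¹⁸ J ≈ 2.123×10⁻¹⁷ J.
v_f = √(2·2.123×10⁻¹⁷/6.81×10⁻²⁶) ≈ 2.50×10⁴ m/s.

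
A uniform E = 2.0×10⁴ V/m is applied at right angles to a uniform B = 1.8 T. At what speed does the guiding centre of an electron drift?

v_d ≈ 1.1×10⁴ m/s

The E×B drift speed is v_d = E/B.
v_d = 2.0×10⁴/1.8 = 1.1×10⁴ m/s.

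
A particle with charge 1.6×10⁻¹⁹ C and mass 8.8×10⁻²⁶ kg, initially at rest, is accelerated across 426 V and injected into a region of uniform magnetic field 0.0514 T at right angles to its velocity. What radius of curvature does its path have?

r ≈ 0.421 m

Acceleration: |q|V = ½mv² ⇒ v = √(2|q|V/m) = √(2·1.6×10⁻¹⁹·426/8.8×10⁻²⁶) ≈ 3.936×10⁴ m/s.
In the field: r = mv/(|q|B) = (8.8×10⁻²⁶)(3.936×10⁴)/((1.6×10⁻¹⁹)(0.0514)) ≈ 0.421 m.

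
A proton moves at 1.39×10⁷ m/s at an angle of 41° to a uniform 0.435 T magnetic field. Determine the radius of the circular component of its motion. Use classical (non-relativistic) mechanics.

r ≈ 0.219 m

v⊥ = v sinθ = 1.39×10⁷·sin41° ≈ 9.119×10⁶ m/s.
r = m v⊥/(|q|B) = (1.673×10⁻²⁷)(9.119×10⁶)/((1.602×10⁻¹⁹)(0.435)) ≈ 0.219 m.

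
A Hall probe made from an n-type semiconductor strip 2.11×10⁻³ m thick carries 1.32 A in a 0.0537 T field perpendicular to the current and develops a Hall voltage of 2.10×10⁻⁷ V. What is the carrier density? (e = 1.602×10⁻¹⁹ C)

From V_H = IB/(n e t), n = IB/(V_H e t).
n = (1.32)(0.0537)/((2.10×10⁻⁷)(1.602×10⁻¹⁹)(2.11×10⁻³)) ≈ 9.99×10²⁶ m⁻³.

n ≈ 9.99×10²⁶ m⁻³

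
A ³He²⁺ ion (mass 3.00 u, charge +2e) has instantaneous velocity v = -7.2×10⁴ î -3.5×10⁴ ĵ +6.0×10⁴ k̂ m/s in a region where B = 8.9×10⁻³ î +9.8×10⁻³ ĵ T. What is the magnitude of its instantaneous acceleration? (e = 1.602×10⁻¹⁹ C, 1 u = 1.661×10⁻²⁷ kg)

|a| ≈ 5.70×10¹⁰ m/s²

v×B = (-588, 534, -394) N/C.
F = q v×B = (3.204×10⁻¹⁹ C)·(-588, 534, -394) = (-1.88×10⁻¹⁶, 1.71×10⁻¹⁶, -1.26×10⁻¹⁶) N.
|a| = |F|/m = 2.841×10⁻¹⁶/4.983×10⁻²⁷ ≈ 5.70×10¹⁰ m/s².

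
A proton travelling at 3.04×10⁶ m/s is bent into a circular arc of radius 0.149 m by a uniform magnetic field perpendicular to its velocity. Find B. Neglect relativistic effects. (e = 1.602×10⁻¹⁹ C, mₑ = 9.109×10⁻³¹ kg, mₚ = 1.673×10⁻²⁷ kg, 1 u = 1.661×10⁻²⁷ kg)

From |q|vB = mv²/r, B = mv/(|q|r).
B = (1.673×10⁻²⁷)(3.04×10⁶)/((1.602×10⁻¹⁹)(0.149)) ≈ 0.213 T.

B ≈ 0.213 T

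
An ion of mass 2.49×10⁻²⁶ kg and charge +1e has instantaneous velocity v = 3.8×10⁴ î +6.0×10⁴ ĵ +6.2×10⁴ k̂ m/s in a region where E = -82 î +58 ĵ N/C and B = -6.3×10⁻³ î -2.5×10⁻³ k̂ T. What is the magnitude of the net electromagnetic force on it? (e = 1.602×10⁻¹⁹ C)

|F| ≈ 8.06×10⁻¹⁷ N

v×B = (-150, -296, 378) N/C.
E + v×B = (-232, -238, 378) N/C.
F = q(E + v×B) = (1.602×10⁻¹⁹ C)·(-232, -238, 378) = (-3.72×10⁻¹⁷, -3.81×10⁻¹⁷, 6.06×10⁻¹⁷) N.
|F| = 8.06×10⁻¹⁷ N.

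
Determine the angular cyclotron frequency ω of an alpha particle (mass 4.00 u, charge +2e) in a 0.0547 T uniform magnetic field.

ω ≈ 2.64×10⁶ rad/s

ω = |q|B/m.
ω = (3.204×10⁻¹⁹)(0.0547)/6.644×10⁻²⁷ ≈ 2.64×10⁶ rad/s.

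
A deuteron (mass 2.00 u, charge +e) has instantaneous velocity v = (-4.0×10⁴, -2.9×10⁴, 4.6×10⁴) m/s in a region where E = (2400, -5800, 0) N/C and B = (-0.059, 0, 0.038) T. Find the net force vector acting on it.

v×B = (-1100, -1190, -1710) N/C.
E + v×B = (1300, -6990, -1710) N/C.
F = q(E + v×B) = (1.602×10⁻¹⁹ C)·(1300, -6990, -1710) = (2.08×10⁻¹⁶, -1.12×10⁻¹⁵, -2.74×10⁻¹⁶) N.

F ≈ (2.08×10⁻¹⁶, -1.12×10⁻¹⁵, -2.74×10⁻¹⁶) N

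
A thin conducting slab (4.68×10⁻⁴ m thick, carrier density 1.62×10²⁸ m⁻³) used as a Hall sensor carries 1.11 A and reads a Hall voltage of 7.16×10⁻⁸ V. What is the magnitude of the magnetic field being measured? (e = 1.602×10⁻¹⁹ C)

From V_H = IB/(n e t), B = V_H n e t / I.
B = (7.16×10⁻⁸)(1.62×10²⁸)(1.602×10⁻¹⁹)(4.68×10⁻⁴)/1.11 ≈ 0.0783 T.

B ≈ 0.0783 T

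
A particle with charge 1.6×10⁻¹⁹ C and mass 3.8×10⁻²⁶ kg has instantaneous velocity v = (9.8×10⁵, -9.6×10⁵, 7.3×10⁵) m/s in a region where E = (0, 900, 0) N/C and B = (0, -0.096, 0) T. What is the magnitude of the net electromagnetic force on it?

v×B = (7.01×10⁴, 0, -9.41×10⁴) N/C.
E + v×B = (7.01×10⁴, 900, -9.41×10⁴) N/C.
F = q(E + v×B) = (1.6×10⁻¹⁹ C)·(7.01×10⁴, 900, -9.41×10⁴) = (1.12×10⁻¹⁴, 1.44×10⁻¹⁶, -1.51×10⁻¹⁴) N.
|F| = 1.88×10⁻¹⁴ N.

|F| ≈ 1.88×10⁻¹⁴ N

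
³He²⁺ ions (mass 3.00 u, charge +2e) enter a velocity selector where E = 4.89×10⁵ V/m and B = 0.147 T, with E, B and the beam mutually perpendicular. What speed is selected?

v = 3.33×10⁶ m/s

For undeflected motion the electric and magnetic forces balance: qE = qvB.
v = E/B = 4.89×10⁵/0.147 = 3.33×10⁶ m/s.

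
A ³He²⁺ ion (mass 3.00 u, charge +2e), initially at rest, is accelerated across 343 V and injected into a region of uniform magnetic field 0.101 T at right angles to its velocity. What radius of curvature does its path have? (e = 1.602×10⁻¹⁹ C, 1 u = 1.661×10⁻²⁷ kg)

r ≈ 0.0323 m

Acceleration: |q|V = ½mv² ⇒ v = √(2|q|V/m) = √(2·3.204×10⁻¹⁹·343/4.983×10⁻²⁷) ≈ 2.100×10⁵ m/s.
In the field: r = mv/(|q|B) = (4.983×10⁻²⁷)(2.100×10⁵)/((3.204×10⁻¹⁹)(0.101)) ≈ 0.0323 m.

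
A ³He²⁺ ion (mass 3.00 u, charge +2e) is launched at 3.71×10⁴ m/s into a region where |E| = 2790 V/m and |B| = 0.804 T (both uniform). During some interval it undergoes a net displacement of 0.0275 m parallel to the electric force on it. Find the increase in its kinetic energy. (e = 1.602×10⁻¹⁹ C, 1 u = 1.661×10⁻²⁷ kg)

The magnetic force is always ⟂ v and does no work; only the electric force changes KE.
ΔKE = F_E · d = |q|E d = (3.204×10⁻¹⁹)(2790)(0.0275) ≈ 2.46×10⁻¹⁷ J.

ΔKE ≈ 2.46×10⁻¹⁷ J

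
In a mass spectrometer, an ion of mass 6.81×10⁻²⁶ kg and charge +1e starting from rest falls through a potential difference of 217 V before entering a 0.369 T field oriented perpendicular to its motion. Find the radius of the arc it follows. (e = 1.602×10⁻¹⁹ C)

r ≈ 0.0368 m

Acceleration: |q|V = ½mv² ⇒ v = √(2|q|V/m) = √(2·1.602×10⁻¹⁹·217/6.81×10⁻²⁶) ≈ 3.195×10⁴ m/s.
In the field: r = mv/(|q|B) = (6.81×10⁻²⁶)(3.195×10⁴)/((1.602×10⁻¹⁹)(0.369)) ≈ 0.0368 m.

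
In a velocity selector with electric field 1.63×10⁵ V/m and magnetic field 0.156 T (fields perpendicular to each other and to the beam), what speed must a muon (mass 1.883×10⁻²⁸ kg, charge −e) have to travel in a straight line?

For undeflected motion the electric and magnetic forces balance: qE = qvB.
v = E/B = 1.63×10⁵/0.156 = 1.04×10⁶ m/s.
The result is independent of the particle's charge and mass.

v = 1.04×10⁶ m/s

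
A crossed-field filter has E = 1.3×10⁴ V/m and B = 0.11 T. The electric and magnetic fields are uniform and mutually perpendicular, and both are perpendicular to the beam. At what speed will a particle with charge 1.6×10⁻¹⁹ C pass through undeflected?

Straight-line motion ⇒ electric and magnetic forces cancel, so E = vB.
v = E/B = 1.3×10⁴/0.11 = 1.2×10⁵ m/s.

v = 1.2×10⁵ m/s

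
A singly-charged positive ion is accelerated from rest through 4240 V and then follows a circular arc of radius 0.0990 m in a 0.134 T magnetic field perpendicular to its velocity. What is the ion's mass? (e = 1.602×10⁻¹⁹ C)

m ≈ 3.32×10⁻²⁷ kg

Combine |q|V = ½mv² and r = mv/(|q|B): eliminate v to get m = qB²r²/(2V).
m = (1.602×10⁻¹⁹)(0.134)²(0.0990)²/(2·4240) ≈ 3.32×10⁻²⁷ kg.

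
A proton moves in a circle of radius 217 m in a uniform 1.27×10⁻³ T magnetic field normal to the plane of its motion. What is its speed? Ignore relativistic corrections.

From |q|vB = mv²/r, v = |q|Br/m.
v = (1.602×10⁻¹⁹)(1.27×10⁻³)(217)/1.673×10⁻²⁷ ≈ 2.64×10⁷ m/s.

v ≈ 2.64×10⁷ m/s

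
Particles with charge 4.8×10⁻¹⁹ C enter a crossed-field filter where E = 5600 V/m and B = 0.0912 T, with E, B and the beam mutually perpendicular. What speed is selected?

v = 6.14×10⁴ m/s

For undeflected motion the electric and magnetic forces balance: qE = qvB.
v = E/B = 5600/0.0912 = 6.14×10⁴ m/s.
The result is independent of the particle's charge and mass.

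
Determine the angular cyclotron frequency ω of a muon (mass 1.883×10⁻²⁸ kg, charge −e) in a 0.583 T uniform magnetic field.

ω = |q|B/m.
ω = (1.602×10⁻¹⁹)(0.583)/1.883×10⁻²⁸ ≈ 4.96×10⁸ rad/s.

ω ≈ 4.96×10⁸ rad/s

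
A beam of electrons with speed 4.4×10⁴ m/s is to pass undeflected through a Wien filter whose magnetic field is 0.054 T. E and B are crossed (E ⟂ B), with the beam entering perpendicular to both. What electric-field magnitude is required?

E = 2400 V/m

For straight-line motion qE = qvB, so E = vB.
E = 4.4×10⁴ × 0.054 = 2400 V/m.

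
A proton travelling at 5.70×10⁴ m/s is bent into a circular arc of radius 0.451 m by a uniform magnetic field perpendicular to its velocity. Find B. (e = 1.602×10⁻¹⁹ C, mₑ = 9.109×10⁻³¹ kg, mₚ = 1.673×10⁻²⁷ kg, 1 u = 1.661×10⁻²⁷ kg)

B ≈ 1.32×10⁻³ T

From |q|vB = mv²/r, B = mv/(|q|r).
B = (1.673×10⁻²⁷)(5.70×10⁴)/((1.602×10⁻¹⁹)(0.451)) ≈ 1.32×10⁻³ T.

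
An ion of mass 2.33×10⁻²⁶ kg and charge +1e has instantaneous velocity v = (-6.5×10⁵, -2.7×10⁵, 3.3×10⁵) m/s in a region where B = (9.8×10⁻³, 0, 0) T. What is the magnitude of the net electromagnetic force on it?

v×B = (0, 3230, 2650) N/C.
F = q v×B = (1.602×10⁻¹⁹ C)·(0, 3230, 2650) = (0, 5.18×10⁻¹⁶, 4.24×10⁻¹⁶) N.
|F| = 6.69×10⁻¹⁶ N.

|F| ≈ 6.69×10⁻¹⁶ N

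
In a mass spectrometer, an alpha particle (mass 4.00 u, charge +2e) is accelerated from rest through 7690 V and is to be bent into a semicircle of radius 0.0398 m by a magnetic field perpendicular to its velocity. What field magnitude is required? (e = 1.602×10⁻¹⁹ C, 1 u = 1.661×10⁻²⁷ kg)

v = √(2|q|V/m) = √(2·3.204×10⁻¹⁹·7690/6.644×10⁻²⁷) ≈ 8.612×10⁵ m/s.
B = mv/(|q|r) = (6.644×10⁻²⁷)(8.612×10⁵)/((3.204×10⁻¹⁹)(0.0398)) ≈ 0.449 T.

B ≈ 0.449 T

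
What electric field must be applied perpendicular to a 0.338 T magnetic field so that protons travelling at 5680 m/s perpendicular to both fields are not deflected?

E = 1920 V/m

For straight-line motion qE = qvB, so E = vB.
E = 5680 × 0.338 = 1920 V/m.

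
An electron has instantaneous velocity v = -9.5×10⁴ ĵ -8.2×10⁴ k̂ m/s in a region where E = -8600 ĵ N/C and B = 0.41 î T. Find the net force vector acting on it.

F ≈ (0, 6.76×10⁻¹⁵, -6.24×10⁻¹⁵) N

v×B = (0, -3.36×10⁴, 3.90×10⁴) N/C.
E + v×B = (0, -4.22×10⁴, 3.90×10⁴) N/C.
F = q(E + v×B) = (−1.602×10⁻¹⁹ C)·(0, -4.22×10⁴, 3.90×10⁴) = (0, 6.76×10⁻¹⁵, -6.24×10⁻¹⁵) N.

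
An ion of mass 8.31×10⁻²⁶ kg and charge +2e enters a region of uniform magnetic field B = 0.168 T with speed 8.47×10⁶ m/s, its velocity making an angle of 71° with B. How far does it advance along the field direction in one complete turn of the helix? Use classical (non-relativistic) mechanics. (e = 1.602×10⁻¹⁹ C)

p ≈ 26.7 m

v∥ = v cosθ = 8.47×10⁶·cos71° ≈ 2.758×10⁶ m/s.
T = 2πm/(|q|B) = 2π(8.31×10⁻²⁶)/((3.204×10⁻¹⁹)(0.168)) ≈ 9.700×10⁻⁶ s.
pitch = v∥ T = (2.758×10⁶)(9.700×10⁻⁶) ≈ 26.7 m.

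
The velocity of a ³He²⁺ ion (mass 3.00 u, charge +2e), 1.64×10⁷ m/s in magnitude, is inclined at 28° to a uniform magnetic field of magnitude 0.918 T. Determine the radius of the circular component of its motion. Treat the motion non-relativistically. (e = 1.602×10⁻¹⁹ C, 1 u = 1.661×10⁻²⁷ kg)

r ≈ 0.130 m

v⊥ = v sinθ = 1.64×10⁷·sin28° ≈ 7.699×10⁶ m/s.
r = m v⊥/(|q|B) = (4.983×10⁻²⁷)(7.699×10⁶)/((3.204×10⁻¹⁹)(0.918)) ≈ 0.130 m.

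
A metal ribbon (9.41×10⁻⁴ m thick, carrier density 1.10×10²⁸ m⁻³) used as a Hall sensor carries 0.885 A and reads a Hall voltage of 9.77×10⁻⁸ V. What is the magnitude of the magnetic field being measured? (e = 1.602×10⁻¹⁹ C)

From V_H = IB/(n e t), B = V_H n e t / I.
B = (9.77×10⁻⁸)(1.10×10²⁸)(1.602×10⁻¹⁹)(9.41×10⁻⁴)/0.885 ≈ 0.183 T.

B ≈ 0.183 T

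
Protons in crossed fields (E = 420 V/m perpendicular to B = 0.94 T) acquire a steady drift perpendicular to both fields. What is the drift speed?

The steady drift has the magnetic force balancing the electric force, so v_d = E/B.
v_d = 420/0.94 = 450 m/s.

v_d ≈ 450 m/s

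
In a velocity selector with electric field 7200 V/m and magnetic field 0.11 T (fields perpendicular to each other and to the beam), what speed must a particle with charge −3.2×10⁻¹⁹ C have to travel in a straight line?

v = 6.5×10⁴ m/s

For undeflected motion the electric and magnetic forces balance: qE = qvB.
v = E/B = 7200/0.11 = 6.5×10⁴ m/s.
The result is independent of the particle's charge and mass.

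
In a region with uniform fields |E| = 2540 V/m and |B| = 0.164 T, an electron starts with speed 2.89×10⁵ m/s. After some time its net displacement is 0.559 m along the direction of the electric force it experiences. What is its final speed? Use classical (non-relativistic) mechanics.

B does no work; ΔKE = |q|E d.
½mv_f² = ½mv₀² + |q|Ed = ½(9.109×10⁻³¹)(2.89×10⁵)² + (1.602×10⁻¹⁹)(2540)(0.559) ≈ 3.804×10⁻²⁰ J + 2.275×10⁻¹⁶ J ≈ 2.275×10⁻¹⁶ J.
v_f = √(2·2.275×10⁻¹⁶/9.109×10⁻³¹) ≈ 2.23×10⁷ m/s.

v_f ≈ 2.23×10⁷ m/s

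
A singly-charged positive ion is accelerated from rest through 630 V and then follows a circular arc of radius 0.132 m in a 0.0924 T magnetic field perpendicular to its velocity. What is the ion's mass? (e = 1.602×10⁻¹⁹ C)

m ≈ 1.89×10⁻²⁶ kg

Combine |q|V = ½mv² and r = mv/(|q|B): eliminate v to get m = qB²r²/(2V).
m = (1.602×10⁻¹⁹)(0.0924)²(0.132)²/(2·630) ≈ 1.89×10⁻²⁶ kg.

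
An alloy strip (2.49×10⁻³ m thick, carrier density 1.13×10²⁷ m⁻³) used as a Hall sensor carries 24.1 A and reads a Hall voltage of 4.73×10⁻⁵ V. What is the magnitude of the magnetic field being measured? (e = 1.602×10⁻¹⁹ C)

From V_H = IB/(n e t), B = V_H n e t / I.
B = (4.73×10⁻⁵)(1.13×10²⁷)(1.602×10⁻¹⁹)(2.49×10⁻³)/24.1 ≈ 0.885 T.

B ≈ 0.885 T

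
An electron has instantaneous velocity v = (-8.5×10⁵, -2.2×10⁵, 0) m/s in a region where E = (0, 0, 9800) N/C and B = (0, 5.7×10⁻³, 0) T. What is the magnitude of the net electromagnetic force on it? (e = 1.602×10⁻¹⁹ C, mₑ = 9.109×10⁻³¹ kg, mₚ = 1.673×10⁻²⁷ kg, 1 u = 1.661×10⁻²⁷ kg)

v×B = (0, 0, -4840) N/C.
E + v×B = (0, 0, 4960) N/C.
F = q(E + v×B) = (−1.602×10⁻¹⁹ C)·(0, 0, 4960) = (0, 0, -7.94×10⁻¹⁶) N.
|F| = 7.94×10⁻¹⁶ N.

|F| ≈ 7.94×10⁻¹⁶ N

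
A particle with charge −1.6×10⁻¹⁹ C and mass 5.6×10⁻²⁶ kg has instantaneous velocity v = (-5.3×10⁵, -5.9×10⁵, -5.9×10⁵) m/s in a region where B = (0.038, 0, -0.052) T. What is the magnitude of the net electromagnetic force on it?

v×B = (3.07×10⁴, -5.00×10⁴, 2.24×10⁴) N/C.
F = q v×B = (−1.6×10⁻¹⁹ C)·(3.07×10⁴, -5.00×10⁴, 2.24×10⁴) = (-4.91×10⁻¹⁵, 8.00×10⁻¹⁵, -3.59×10⁻¹⁵) N.
|F| = 1.00×10⁻¹⁴ N.

|F| ≈ 1.00×10⁻¹⁴ N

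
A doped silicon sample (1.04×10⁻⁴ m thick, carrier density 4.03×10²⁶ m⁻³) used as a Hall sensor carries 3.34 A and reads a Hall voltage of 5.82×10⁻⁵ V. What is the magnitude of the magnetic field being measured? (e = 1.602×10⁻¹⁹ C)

From V_H = IB/(n e t), B = V_H n e t / I.
B = (5.82×10⁻⁵)(4.03×10²⁶)(1.602×10⁻¹⁹)(1.04×10⁻⁴)/3.34 ≈ 0.117 T.

B ≈ 0.117 T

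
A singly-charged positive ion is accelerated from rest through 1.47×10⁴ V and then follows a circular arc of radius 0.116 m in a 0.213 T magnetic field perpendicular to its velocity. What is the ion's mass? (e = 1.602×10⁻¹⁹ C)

m ≈ 3.33×10⁻²⁷ kg

Combine |q|V = ½mv² and r = mv/(|q|B): eliminate v to get m = qB²r²/(2V).
m = (1.602×10⁻¹⁹)(0.213)²(0.116)²/(2·1.47×10⁴) ≈ 3.33×10⁻²⁷ kg.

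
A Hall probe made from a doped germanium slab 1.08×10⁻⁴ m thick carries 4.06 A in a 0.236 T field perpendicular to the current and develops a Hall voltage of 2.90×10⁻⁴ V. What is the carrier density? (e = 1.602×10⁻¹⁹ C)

n ≈ 1.91×10²⁶ m⁻³

From V_H = IB/(n e t), n = IB/(V_H e t).
n = (4.06)(0.236)/((2.90×10⁻⁴)(1.602×10⁻¹⁹)(1.08×10⁻⁴)) ≈ 1.91×10²⁶ m⁻³.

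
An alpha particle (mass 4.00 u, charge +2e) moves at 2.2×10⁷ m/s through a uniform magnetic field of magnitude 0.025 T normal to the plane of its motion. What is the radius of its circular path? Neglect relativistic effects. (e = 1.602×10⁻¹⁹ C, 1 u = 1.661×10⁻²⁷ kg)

The magnetic force provides the centripetal force: |q|vB = mv²/r.
r = mv/(|q|B) = (6.644×10⁻²⁷)(2.2×10⁷)/((3.204×10⁻¹⁹)(0.025)) ≈ 18 m.

r ≈ 18 m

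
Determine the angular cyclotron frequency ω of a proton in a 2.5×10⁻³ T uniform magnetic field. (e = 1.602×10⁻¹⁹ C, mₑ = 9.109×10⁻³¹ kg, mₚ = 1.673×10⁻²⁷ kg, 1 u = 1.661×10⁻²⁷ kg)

ω ≈ 2.4×10⁵ rad/s

ω = |q|B/m.
ω = (1.602×10⁻¹⁹)(2.5×10⁻³)/1.673×10⁻²⁷ ≈ 2.4×10⁵ rad/s.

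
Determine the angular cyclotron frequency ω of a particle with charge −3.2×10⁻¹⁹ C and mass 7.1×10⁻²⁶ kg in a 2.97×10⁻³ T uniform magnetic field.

ω = |q|B/m.
ω = (3.2×10⁻¹⁹)(2.97×10⁻³)/7.1×10⁻²⁶ ≈ 1.34×10⁴ rad/s.

ω ≈ 1.34×10⁴ rad/s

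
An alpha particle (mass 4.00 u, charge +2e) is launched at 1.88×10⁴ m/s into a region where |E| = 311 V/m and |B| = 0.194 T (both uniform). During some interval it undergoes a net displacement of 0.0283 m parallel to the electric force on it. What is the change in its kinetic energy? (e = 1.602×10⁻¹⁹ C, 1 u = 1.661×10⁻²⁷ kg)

ΔKE ≈ 2.82×10⁻¹⁸ J

The magnetic force is always ⟂ v and does no work; only the electric force changes KE.
ΔKE = F_E · d = |q|E d = (3.204×10⁻¹⁹)(311)(0.0283) ≈ 2.82×10⁻¹⁸ J.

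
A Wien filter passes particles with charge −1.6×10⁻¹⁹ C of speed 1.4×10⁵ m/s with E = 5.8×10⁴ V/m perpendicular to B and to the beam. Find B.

B = 0.41 T

Balance of forces in the selector: qE = qvB ⇒ B = E/v.
B = 5.8×10⁴/1.4×10⁵ = 0.41 T.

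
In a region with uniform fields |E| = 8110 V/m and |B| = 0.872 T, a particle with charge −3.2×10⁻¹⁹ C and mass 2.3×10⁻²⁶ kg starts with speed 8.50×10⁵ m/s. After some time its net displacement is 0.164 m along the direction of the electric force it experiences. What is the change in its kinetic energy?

The magnetic force is always ⟂ v and does no work; only the electric force changes KE.
ΔKE = F_E · d = |q|E d = (3.2×10⁻¹⁹)(8110)(0.164) ≈ 4.26×10⁻¹⁶ J.

ΔKE ≈ 4.26×10⁻¹⁶ J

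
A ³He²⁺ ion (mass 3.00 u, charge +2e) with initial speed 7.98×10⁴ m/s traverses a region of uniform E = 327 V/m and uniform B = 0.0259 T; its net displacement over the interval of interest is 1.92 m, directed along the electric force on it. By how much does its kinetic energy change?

The magnetic force is always ⟂ v and does no work; only the electric force changes KE.
ΔKE = F_E · d = |q|E d = (3.204×10⁻¹⁹)(327)(1.92) ≈ 2.01×10⁻¹⁶ J.

ΔKE ≈ 2.01×10⁻¹⁶ J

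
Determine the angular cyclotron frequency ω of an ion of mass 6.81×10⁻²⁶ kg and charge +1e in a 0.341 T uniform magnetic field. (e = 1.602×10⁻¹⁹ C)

ω ≈ 8.02×10⁵ rad/s

ω = |q|B/m.
ω = (1.602×10⁻¹⁹)(0.341)/6.81×10⁻²⁶ ≈ 8.02×10⁵ rad/s.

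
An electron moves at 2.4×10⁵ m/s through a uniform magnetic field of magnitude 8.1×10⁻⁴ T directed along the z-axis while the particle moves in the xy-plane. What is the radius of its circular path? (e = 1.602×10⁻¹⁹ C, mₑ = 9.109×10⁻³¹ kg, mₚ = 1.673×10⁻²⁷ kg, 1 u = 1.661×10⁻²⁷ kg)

The magnetic force provides the centripetal force: |q|vB = mv²/r.
r = mv/(|q|B) = (9.109×10⁻³¹)(2.4×10⁵)/((1.602×10⁻¹⁹)(8.1×10⁻⁴)) ≈ 1.7×10⁻³ m.

r ≈ 1.7×10⁻³ m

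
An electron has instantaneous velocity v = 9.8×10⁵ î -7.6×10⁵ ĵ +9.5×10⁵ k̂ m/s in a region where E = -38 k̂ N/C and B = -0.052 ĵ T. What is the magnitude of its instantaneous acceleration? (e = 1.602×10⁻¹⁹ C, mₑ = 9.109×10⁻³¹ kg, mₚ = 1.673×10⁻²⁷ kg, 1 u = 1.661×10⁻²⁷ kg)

v×B = (4.94×10⁴, 0, -5.10×10⁴) N/C.
E + v×B = (4.94×10⁴, 0, -5.10×10⁴) N/C.
F = q(E + v×B) = (−1.602×10⁻¹⁹ C)·(4.94×10⁴, 0, -5.10×10⁴) = (-7.91×10⁻¹⁵, 0, 8.17×10⁻¹⁵) N.
|a| = |F|/m = 1.137×10⁻¹⁴/9.109×10⁻³¹ ≈ 1.25×10¹⁶ m/s².

|a| ≈ 1.25×10¹⁶ m/s²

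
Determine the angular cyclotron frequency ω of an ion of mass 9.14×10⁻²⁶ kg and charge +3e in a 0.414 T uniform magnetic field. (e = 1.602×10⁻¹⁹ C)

ω = |q|B/m.
ω = (4.806×10⁻¹⁹)(0.414)/9.14×10⁻²⁶ ≈ 2.18×10⁶ rad/s.

ω ≈ 2.18×10⁶ rad/s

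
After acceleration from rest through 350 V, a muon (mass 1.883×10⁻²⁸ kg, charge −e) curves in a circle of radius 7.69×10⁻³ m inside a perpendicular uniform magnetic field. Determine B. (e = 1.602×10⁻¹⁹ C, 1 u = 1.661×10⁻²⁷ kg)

B ≈ 0.118 T

v = √(2|q|V/m) = √(2·1.602×10⁻¹⁹·350/1.883×10⁻²⁸) ≈ 7.717×10⁵ m/s.
B = mv/(|q|r) = (1.883×10⁻²⁸)(7.717×10⁵)/((1.602×10⁻¹⁹)(7.69×10⁻³)) ≈ 0.118 T.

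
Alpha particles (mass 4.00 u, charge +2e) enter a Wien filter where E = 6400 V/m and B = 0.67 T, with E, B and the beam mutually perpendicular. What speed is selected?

For undeflected motion the electric and magnetic forces balance: qE = qvB.
v = E/B = 6400/0.67 = 9600 m/s.
The result is independent of the particle's charge and mass.

v = 9600 m/s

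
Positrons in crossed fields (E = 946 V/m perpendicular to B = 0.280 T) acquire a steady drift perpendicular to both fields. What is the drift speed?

The steady drift has the magnetic force balancing the electric force, so v_d = E/B.
v_d = 946/0.280 = 3380 m/s.

v_d ≈ 3380 m/s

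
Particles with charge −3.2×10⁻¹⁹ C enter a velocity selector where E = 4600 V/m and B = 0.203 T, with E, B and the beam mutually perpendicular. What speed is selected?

v = 2.27×10⁴ m/s

For undeflected motion the electric and magnetic forces balance: qE = qvB.
v = E/B = 4600/0.203 = 2.27×10⁴ m/s.
The result is independent of the particle's charge and mass.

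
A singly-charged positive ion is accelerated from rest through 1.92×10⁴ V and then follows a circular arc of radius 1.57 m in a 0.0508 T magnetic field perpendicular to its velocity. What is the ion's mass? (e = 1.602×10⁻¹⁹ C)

Combine |q|V = ½mv² and r = mv/(|q|B): eliminate v to get m = qB²r²/(2V).
m = (1.602×10⁻¹⁹)(0.0508)²(1.57)²/(2·1.92×10⁴) ≈ 2.65×10⁻²⁶ kg.

m ≈ 2.65×10⁻²⁶ kg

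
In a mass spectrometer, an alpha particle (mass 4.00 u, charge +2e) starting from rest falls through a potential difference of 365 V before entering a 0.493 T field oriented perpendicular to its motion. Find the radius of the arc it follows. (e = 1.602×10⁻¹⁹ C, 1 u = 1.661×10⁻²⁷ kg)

r ≈ 7.89×10⁻³ m

Acceleration: |q|V = ½mv² ⇒ v = √(2|q|V/m) = √(2·3.204×10⁻¹⁹·365/6.644×10⁻²⁷) ≈ 1.876×10⁵ m/s.
In the field: r = mv/(|q|B) = (6.644×10⁻²⁷)(1.876×10⁵)/((3.204×10⁻¹⁹)(0.493)) ≈ 7.89×10⁻³ m.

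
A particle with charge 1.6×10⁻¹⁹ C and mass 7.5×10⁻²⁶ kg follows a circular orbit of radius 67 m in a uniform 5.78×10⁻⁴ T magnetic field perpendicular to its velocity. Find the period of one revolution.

The cyclotron period depends only on m, q, B: T = 2πm/(|q|B).
T = 2π(7.5×10⁻²⁶)/((1.6×10⁻¹⁹)(5.78×10⁻⁴)) ≈ 5.10×10⁻³ s.

T ≈ 5.10×10⁻³ s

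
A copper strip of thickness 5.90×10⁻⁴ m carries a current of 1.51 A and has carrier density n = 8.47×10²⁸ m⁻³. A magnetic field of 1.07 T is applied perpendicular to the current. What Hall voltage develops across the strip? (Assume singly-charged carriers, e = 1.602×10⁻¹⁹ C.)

V_H = IB/(n e t).
V_H = (1.51)(1.07)/((8.47×10²⁸)(1.602×10⁻¹⁹)(5.90×10⁻⁴)) ≈ 2.02×10⁻⁷ V.

V_H ≈ 2.02×10⁻⁷ V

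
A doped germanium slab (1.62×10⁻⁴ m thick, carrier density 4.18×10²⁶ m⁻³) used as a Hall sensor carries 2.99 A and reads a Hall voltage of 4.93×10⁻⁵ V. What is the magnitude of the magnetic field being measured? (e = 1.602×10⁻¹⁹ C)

B ≈ 0.179 T

From V_H = IB/(n e t), B = V_H n e t / I.
B = (4.93×10⁻⁵)(4.18×10²⁶)(1.602×10⁻¹⁹)(1.62×10⁻⁴)/2.99 ≈ 0.179 T.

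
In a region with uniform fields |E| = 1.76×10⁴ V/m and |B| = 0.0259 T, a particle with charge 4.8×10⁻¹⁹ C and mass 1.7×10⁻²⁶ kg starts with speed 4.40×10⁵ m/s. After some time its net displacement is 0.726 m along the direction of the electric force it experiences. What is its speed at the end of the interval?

v_f ≈ 9.57×10⁵ m/s

B does no work; ΔKE = |q|E d.
½mv_f² = ½mv₀² + |q|Ed = ½(1.7×10⁻²⁶)(4.40×10⁵)² + (4.8×10⁻¹⁹)(1.76×10⁴)(0.726) ≈ 1.646×10⁻¹⁵ J + 6.133×10⁻¹⁵ J ≈ 7.779×10⁻¹⁵ J.
v_f = √(2·7.779×10⁻¹⁵/1.7×10⁻²⁶) ≈ 9.57×10⁵ m/s.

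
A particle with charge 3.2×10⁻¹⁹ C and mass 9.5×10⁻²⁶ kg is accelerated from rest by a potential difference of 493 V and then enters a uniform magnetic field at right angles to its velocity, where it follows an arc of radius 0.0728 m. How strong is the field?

v = √(2|q|V/m) = √(2·3.2×10⁻¹⁹·493/9.5×10⁻²⁶) ≈ 5.763×10⁴ m/s.
B = mv/(|q|r) = (9.5×10⁻²⁶)(5.763×10⁴)/((3.2×10⁻¹⁹)(0.0728)) ≈ 0.235 T.

B ≈ 0.235 T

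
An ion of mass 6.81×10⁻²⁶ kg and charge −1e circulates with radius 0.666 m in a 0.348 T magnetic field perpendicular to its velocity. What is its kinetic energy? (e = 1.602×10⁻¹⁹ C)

v = |q|Br/m, then KE = ½mv² = (qBr)²/(2m).
v = (1.602×10⁻¹⁹)(0.348)(0.666)/6.81×10⁻²⁶ ≈ 5.452×10⁵ m/s.
KE = ½(6.81×10⁻²⁶)(5.452×10⁵)² ≈ 1.01×10⁻¹⁴ J = 6.32×10⁴ eV.

KE ≈ 6.32×10⁴ eV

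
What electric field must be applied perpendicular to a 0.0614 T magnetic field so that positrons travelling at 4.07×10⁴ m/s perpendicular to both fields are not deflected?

For straight-line motion qE = qvB, so E = vB.
E = 4.07×10⁴ × 0.0614 = 2500 V/m.

E = 2500 V/m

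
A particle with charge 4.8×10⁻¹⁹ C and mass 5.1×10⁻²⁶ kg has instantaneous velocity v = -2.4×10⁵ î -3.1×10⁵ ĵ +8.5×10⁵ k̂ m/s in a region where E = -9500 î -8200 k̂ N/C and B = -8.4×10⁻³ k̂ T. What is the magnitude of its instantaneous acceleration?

|a| ≈ 1.03×10¹¹ m/s²

v×B = (2600, -2020, 0) N/C.
E + v×B = (-6900, -2020, -8200) N/C.
F = q(E + v×B) = (4.8×10⁻¹⁹ C)·(-6900, -2020, -8200) = (-3.31×10⁻¹⁵, -9.68×10⁻¹⁶, -3.94×10⁻¹⁵) N.
|a| = |F|/m = 5.233×10⁻¹⁵/5.1×10⁻²⁶ ≈ 1.03×10¹¹ m/s².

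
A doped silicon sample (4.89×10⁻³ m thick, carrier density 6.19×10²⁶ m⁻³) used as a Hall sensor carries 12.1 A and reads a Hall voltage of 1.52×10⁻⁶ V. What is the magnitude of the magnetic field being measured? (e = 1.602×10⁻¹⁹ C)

From V_H = IB/(n e t), B = V_H n e t / I.
B = (1.52×10⁻⁶)(6.19×10²⁶)(1.602×10⁻¹⁹)(4.89×10⁻³)/12.1 ≈ 0.0609 T.

B ≈ 0.0609 T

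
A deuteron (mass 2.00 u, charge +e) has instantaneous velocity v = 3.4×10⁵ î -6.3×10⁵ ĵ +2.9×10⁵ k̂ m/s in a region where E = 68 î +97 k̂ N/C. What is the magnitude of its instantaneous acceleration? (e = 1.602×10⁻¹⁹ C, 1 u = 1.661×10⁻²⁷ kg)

|a| ≈ 5.71×10⁹ m/s²

Only an electric field acts, so F = qE = (1.602×10⁻¹⁹ C)·(68.0, 0, 97.0) = (1.09×10⁻¹⁷, 0, 1.55×10⁻¹⁷) N.
|a| = |F|/m = 1.898×10⁻¹⁷/3.322×10⁻²⁷ ≈ 5.71×10⁹ m/s².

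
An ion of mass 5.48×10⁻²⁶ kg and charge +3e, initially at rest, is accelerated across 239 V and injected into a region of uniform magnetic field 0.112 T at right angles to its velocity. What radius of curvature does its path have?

r ≈ 0.0659 m

Acceleration: |q|V = ½mv² ⇒ v = √(2|q|V/m) = √(2·4.806×10⁻¹⁹·239/5.48×10⁻²⁶) ≈ 6.475×10⁴ m/s.
In the field: r = mv/(|q|B) = (5.48×10⁻²⁶)(6.475×10⁴)/((4.806×10⁻¹⁹)(0.112)) ≈ 0.0659 m.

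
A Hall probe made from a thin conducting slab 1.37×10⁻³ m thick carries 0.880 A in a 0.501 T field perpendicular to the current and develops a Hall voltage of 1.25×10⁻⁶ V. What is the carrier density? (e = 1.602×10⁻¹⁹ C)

n ≈ 1.61×10²⁷ m⁻³

From V_H = IB/(n e t), n = IB/(V_H e t).
n = (0.880)(0.501)/((1.25×10⁻⁶)(1.602×10⁻¹⁹)(1.37×10⁻³)) ≈ 1.61×10²⁷ m⁻³.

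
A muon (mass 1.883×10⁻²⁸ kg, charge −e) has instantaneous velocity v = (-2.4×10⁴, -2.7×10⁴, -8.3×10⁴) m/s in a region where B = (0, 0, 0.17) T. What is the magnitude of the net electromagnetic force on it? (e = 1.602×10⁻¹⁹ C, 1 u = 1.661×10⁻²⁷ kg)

v×B = (-4590, 4080, 0) N/C.
F = q v×B = (−1.602×10⁻¹⁹ C)·(-4590, 4080, 0) = (7.35×10⁻¹⁶, -6.54×10⁻¹⁶, 0) N.
|F| = 9.84×10⁻¹⁶ N.

|F| ≈ 9.84×10⁻¹⁶ N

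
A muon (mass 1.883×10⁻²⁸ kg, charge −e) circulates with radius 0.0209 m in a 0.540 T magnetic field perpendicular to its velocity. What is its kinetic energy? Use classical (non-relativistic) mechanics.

KE ≈ 5.42×10⁴ eV

v = |q|Br/m, then KE = ½mv² = (qBr)²/(2m).
v = (1.602×10⁻¹⁹)(0.540)(0.0209)/1.883×10⁻²⁸ ≈ 9.602×10⁶ m/s.
KE = ½(1.883×10⁻²⁸)(9.602×10⁶)² ≈ 8.68×10⁻¹⁵ J = 5.42×10⁴ eV.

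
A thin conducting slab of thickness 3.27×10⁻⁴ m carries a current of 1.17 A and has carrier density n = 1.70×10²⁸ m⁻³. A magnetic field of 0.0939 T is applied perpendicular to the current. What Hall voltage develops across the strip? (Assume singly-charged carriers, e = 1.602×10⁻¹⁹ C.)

V_H = IB/(n e t).
V_H = (1.17)(0.0939)/((1.70×10²⁸)(1.602×10⁻¹⁹)(3.27×10⁻⁴)) ≈ 1.23×10⁻⁷ V.

V_H ≈ 1.23×10⁻⁷ V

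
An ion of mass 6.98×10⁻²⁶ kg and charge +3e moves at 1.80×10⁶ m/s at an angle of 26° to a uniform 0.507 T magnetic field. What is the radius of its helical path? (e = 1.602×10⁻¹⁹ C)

r ≈ 0.226 m

v⊥ = v sinθ = 1.80×10⁶·sin26° ≈ 7.891×10⁵ m/s.
r = m v⊥/(|q|B) = (6.98×10⁻²⁶)(7.891×10⁵)/((4.806×10⁻¹⁹)(0.507)) ≈ 0.226 m.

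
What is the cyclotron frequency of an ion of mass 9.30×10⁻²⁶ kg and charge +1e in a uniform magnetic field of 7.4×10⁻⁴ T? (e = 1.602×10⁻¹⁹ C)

f = |q|B/(2πm).
f = (1.602×10⁻¹⁹)(7.4×10⁻⁴)/(2π·9.30×10⁻²⁶) ≈ 200 Hz.

f ≈ 200 Hz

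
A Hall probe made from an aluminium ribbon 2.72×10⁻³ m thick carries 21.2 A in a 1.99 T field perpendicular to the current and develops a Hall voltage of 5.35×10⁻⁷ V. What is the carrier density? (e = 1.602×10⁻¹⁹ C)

n ≈ 1.81×10²⁹ m⁻³

From V_H = IB/(n e t), n = IB/(V_H e t).
n = (21.2)(1.99)/((5.35×10⁻⁷)(1.602×10⁻¹⁹)(2.72×10⁻³)) ≈ 1.81×10²⁹ m⁻³.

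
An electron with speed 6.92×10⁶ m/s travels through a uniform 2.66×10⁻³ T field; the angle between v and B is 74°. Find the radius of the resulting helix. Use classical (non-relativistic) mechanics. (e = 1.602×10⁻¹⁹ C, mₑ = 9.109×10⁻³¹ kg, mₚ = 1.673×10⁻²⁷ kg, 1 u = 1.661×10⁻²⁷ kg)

r ≈ 0.0142 m

v⊥ = v sinθ = 6.92×10⁶·sin74° ≈ 6.652×10⁶ m/s.
r = m v⊥/(|q|B) = (9.109×10⁻³¹)(6.652×10⁶)/((1.602×10⁻¹⁹)(2.66×10⁻³)) ≈ 0.0142 m.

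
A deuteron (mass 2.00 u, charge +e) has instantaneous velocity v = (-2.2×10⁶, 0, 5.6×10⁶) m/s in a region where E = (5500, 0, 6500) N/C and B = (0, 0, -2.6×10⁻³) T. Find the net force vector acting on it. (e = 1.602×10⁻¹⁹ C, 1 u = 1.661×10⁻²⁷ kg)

F ≈ (8.81×10⁻¹⁶, -9.16×10⁻¹⁶, 1.04×10⁻¹⁵) N

v×B = (0, -5720, 0) N/C.
E + v×B = (5500, -5720, 6500) N/C.
F = q(E + v×B) = (1.602×10⁻¹⁹ C)·(5500, -5720, 6500) = (8.81×10⁻¹⁶, -9.16×10⁻¹⁶, 1.04×10⁻¹⁵) N.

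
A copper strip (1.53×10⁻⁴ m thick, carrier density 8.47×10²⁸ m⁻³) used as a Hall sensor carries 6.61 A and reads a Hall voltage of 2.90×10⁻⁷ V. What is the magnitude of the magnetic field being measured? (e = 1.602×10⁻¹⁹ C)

From V_H = IB/(n e t), B = V_H n e t / I.
B = (2.90×10⁻⁷)(8.47×10²⁸)(1.602×10⁻¹⁹)(1.53×10⁻⁴)/6.61 ≈ 0.0911 T.

B ≈ 0.0911 T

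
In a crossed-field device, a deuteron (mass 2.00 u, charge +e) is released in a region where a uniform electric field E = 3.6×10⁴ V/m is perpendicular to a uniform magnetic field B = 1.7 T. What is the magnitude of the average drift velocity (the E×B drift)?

The steady drift has the magnetic force balancing the electric force, so v_d = E/B.
v_d = 3.6×10⁴/1.7 = 2.1×10⁴ m/s.

v_d ≈ 2.1×10⁴ m/s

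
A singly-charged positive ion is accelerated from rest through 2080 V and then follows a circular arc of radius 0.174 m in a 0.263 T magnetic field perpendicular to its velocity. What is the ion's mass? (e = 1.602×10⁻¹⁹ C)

Combine |q|V = ½mv² and r = mv/(|q|B): eliminate v to get m = qB²r²/(2V).
m = (1.602×10⁻¹⁹)(0.263)²(0.174)²/(2·2080) ≈ 8.06×10⁻²⁶ kg.

m ≈ 8.06×10⁻²⁶ kg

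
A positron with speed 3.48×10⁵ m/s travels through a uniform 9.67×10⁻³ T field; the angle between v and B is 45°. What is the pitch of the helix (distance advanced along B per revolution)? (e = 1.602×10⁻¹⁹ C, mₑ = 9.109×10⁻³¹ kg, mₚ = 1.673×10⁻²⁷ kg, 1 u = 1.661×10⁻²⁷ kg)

p ≈ 9.09×10⁻⁴ m

v∥ = v cosθ = 3.48×10⁵·cos45° ≈ 2.461×10⁵ m/s.
T = 2πm/(|q|B) = 2π(9.109×10⁻³¹)/((1.602×10⁻¹⁹)(9.67×10⁻³)) ≈ 3.695×10⁻⁹ s.
pitch = v∥ T = (2.461×10⁵)(3.695×10⁻⁹) ≈ 9.09×10⁻⁴ m.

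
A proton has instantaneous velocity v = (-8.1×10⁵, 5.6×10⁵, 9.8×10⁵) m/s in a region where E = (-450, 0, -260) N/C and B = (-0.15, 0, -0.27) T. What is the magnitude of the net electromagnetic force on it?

|F| ≈ 6.48×10⁻¹⁴ N

v×B = (-1.51×10⁵, -3.66×10⁵, 8.40×10⁴) N/C.
E + v×B = (-1.52×10⁵, -3.66×10⁵, 8.37×10⁴) N/C.
F = q(E + v×B) = (1.602×10⁻¹⁹ C)·(-1.52×10⁵, -3.66×10⁵, 8.37×10⁴) = (-2.43×10⁻¹⁴, -5.86×10⁻¹⁴, 1.34×10⁻¹⁴) N.
|F| = 6.48×10⁻¹⁴ N.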